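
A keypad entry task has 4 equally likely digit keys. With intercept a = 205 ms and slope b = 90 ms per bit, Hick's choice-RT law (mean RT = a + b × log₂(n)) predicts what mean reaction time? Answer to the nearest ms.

385 ms

log₂(4) = 2 bits, so RT = 205 + 90 × 2 ≈ 385.000 ms.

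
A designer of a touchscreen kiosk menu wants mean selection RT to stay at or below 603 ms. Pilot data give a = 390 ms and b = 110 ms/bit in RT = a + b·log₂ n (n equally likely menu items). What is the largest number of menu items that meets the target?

110·log₂ n ≤ 603 − 390 = 213, giving log₂ n ≤ 1.9364 and n ≤ 3.827. The largest whole number is 3.

3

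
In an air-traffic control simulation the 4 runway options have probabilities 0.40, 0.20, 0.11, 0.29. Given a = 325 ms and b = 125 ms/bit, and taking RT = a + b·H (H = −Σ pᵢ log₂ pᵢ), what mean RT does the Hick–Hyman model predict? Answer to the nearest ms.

558 ms

H = 0.40·log₂(1/0.40) + 0.20·log₂(1/0.20) + 0.11·log₂(1/0.11) + 0.29·log₂(1/0.29) = 1.8613 bits.
RT = 325 + 125 × 1.8613 = 557.67 ms.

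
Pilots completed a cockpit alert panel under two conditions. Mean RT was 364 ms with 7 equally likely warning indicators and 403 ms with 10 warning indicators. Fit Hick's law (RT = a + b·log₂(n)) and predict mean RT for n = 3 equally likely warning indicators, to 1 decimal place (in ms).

RT is linear in log₂ n, so two points fix the line:
  b = (403 − 364) / (log₂ 10 − log₂ 7) = 39 / (3.3219 − 2.8074) = 75.791 ms/bit
  a = 364 − 75.791 × 2.8074 = 151.228 ms
Then RT(3) = 151.228 + 75.791 × log₂ 3 = 151.228 + 75.791 × 1.5850 ≈ 271.354 ms.

271.4 ms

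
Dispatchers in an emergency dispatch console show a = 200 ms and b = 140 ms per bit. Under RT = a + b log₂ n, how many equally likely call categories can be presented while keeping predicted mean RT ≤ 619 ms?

Set 200 + 140·log₂ n ≤ 619 → log₂ n ≤ (619 − 200)/140 = 2.9929.
So n ≤ 2^2.9929 = 7.960; the largest integer n is 7.

7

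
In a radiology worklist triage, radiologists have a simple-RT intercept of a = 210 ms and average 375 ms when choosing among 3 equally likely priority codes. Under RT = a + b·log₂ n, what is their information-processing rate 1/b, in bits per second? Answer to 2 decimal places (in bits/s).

9.61 bits/s

Choice component = 375 − 210 = 165 ms over log₂(3) = 1.5850 bits.
b = 165 / 1.5850 = 104.103 ms/bit, so 1/b = 9.606 bits/s.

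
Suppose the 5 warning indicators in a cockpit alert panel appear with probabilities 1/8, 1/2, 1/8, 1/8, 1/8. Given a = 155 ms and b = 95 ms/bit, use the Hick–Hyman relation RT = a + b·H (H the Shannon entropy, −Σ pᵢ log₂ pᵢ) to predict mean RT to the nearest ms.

345 ms

Each term −pᵢ log₂ pᵢ: 0.125·3 + 0.5·1 + 0.125·3 + 0.125·3 + 0.125·3; summed, H = 2.000 bits.
Mean RT = a + bH = 155 + 95·2.000 = 345.00 ms.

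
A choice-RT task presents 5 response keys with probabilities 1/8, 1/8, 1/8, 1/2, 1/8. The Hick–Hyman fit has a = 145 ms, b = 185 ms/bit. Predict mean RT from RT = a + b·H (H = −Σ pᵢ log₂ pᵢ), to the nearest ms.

515 ms

Each term −pᵢ log₂ pᵢ: 0.125·3 + 0.125·3 + 0.125·3 + 0.5·1 + 0.125·3; summed, H = 2.000 bits.
Mean RT = a + bH = 145 + 185·2.000 = 515.00 ms.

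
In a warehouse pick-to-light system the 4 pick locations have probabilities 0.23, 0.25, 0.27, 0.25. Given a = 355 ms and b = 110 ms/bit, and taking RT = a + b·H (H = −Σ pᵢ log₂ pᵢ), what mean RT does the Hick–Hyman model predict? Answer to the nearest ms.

575 ms

H = 0.23·log₂(1/0.23) + 0.25·log₂(1/0.25) + 0.27·log₂(1/0.27) + 0.25·log₂(1/0.25) = 1.9977 bits.
RT = 355 + 110 × 1.9977 = 574.75 ms.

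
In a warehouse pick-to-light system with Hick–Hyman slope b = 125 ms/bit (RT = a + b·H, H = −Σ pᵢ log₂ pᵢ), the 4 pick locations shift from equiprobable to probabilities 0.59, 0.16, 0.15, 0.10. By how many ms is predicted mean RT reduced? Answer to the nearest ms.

48 ms

The RT saving is b·ΔH. Equiprobable H₀ = log₂(4) = 2.0000 bits; with the given probabilities H = 1.6149 bits.
b·(H₀ − H) = 125 × (2.0000 − 1.6149) = 48.14 ms.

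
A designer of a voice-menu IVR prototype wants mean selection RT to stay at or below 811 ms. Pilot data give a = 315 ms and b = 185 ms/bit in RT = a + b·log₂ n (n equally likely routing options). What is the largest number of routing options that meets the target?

6

185·log₂ n ≤ 811 − 315 = 496, giving log₂ n ≤ 2.6811 and n ≤ 6.413. The largest whole number is 6.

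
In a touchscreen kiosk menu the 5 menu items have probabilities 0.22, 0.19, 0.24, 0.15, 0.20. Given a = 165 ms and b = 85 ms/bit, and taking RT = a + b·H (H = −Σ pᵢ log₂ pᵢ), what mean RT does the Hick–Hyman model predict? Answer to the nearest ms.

Entropy contributions −pᵢ log₂ pᵢ: 0.4806, 0.4552, 0.4941, 0.4105, 0.4644; sum H = 2.3049 bits.
RT = a + bH = 165 + 85·2.3049 = 360.91 ms.

361 ms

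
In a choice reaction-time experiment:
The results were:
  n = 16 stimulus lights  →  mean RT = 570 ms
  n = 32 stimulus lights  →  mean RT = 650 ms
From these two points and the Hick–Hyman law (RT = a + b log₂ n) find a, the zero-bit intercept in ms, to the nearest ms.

250 ms

Slope: b = (650 − 570) / (log₂ 32 − log₂ 16) = 80/1.0000 = 80 ms/bit.
Intercept: a = 570 − 80·log₂(16) = 250.000 ms.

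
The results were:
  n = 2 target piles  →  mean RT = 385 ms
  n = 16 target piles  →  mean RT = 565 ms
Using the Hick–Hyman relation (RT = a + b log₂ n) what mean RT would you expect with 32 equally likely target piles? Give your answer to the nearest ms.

RT is linear in log₂ n, so two points fix the line:
  b = (565 − 385) / (log₂ 16 − log₂ 2) = 180 / (4 − 1) = 60 ms/bit
  a = 385 − 60 × 1 = 325 ms
Then RT(32) = 325 + 60 × log₂ 32 = 325 + 60 × 5 ≈ 625.000 ms.

625 ms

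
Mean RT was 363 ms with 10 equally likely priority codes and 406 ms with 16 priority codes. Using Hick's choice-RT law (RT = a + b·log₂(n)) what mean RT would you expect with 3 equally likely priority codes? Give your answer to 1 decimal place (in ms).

252.9 ms

Solve the two-equation system in a and b:
  b = (406 − 363) / (log₂ 16 − log₂ 10) = 43 / (4 − 3.3219) = 63.415 ms/bit
  a = 363 − 63.415 × 3.3219 = 152.340 ms
Then RT(3) = 152.340 + 63.415 × log₂ 3 = 152.340 + 63.415 × 1.5850 ≈ 252.850 ms.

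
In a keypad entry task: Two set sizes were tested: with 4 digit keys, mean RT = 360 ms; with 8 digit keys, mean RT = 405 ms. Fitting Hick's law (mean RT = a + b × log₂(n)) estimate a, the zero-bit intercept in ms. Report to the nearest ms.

270 ms

b = (RT₂ − RT₁)/(log₂ n₂ − log₂ n₁) = (405 − 360)/(3 − 2) = 45 ms/bit.
Intercept: a = 360 − 45·log₂(4) = 270.000 ms.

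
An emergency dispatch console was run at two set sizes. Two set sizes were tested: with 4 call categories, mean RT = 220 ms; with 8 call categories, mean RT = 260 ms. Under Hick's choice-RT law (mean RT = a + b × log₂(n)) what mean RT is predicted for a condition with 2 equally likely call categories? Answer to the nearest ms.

180 ms

With log₂ n on the abscissa the relation is linear; from the two conditions:
  b = (260 − 220) / (log₂ 8 − log₂ 4) = 40 / (3 − 2) = 40 ms/bit
  a = 220 − 40 × 2 = 140 ms
Then RT(2) = 140 + 40 × log₂ 2 = 140 + 40 × 1 ≈ 180.000 ms.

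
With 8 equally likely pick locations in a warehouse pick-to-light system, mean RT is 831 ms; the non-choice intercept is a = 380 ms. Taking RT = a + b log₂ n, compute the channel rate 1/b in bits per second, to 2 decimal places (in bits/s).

Choice component = 831 − 380 = 451 ms over log₂(8) = 3 bits.
b = 451 / 3 = 150.333 ms/bit, so 1/b = 6.652 bits/s.

6.65 bits/s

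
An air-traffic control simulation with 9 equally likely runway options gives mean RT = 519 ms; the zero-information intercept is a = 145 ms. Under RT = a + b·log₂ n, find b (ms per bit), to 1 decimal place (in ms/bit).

118.0 ms/bit

9 alternatives carry log₂ 9 = 3.1699 bits; the choice cost is 519 − 145 = 374 ms, so b = 374/3.1699 = 117.984 ms/bit.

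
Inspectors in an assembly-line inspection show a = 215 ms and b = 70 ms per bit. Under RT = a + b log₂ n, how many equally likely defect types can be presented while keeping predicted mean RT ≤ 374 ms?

Set 215 + 70·log₂ n ≤ 374 → log₂ n ≤ (374 − 215)/70 = 2.2714.
So n ≤ 2^2.2714 = 4.828; the largest integer n is 4.

4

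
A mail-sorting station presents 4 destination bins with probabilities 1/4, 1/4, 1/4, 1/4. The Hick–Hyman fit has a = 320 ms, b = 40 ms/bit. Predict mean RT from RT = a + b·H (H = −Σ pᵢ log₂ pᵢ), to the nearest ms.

400 ms

H = −Σ pᵢ log₂ pᵢ = 0.25·2 + 0.25·2 + 0.25·2 + 0.25·2 = 2.000 bits.
RT = 320 + 40 × 2.000 = 400.00 ms.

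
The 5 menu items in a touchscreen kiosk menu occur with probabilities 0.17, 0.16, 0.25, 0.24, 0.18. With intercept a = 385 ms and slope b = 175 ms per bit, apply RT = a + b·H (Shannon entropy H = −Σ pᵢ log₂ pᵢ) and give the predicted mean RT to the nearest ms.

787 ms

H = 0.17·log₂(1/0.17) + 0.16·log₂(1/0.16) + 0.25·log₂(1/0.25) + 0.24·log₂(1/0.24) + 0.18·log₂(1/0.18) = 2.2970 bits.
RT = 385 + 175 × 2.2970 = 786.98 ms.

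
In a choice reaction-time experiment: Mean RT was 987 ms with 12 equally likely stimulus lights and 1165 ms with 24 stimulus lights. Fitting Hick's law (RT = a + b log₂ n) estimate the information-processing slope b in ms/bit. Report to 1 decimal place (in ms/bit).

178.0 ms/bit

Slope: b = (1165 − 987) / (log₂ 24 − log₂ 12) = 178/1.0000 = 178.000 ms/bit.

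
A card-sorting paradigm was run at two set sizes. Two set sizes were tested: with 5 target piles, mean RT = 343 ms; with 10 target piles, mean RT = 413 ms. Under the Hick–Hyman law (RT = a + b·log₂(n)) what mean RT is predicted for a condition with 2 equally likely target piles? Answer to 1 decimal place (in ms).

With log₂ n on the abscissa the relation is linear; from the two conditions:
  b = (413 − 343) / (log₂ 10 − log₂ 5) = 70 / (3.3219 − 2.3219) = 70.000 ms/bit
  a = 343 − 70.000 × 2.3219 = 180.465 ms
Then RT(2) = 180.465 + 70.000 × log₂ 2 = 180.465 + 70.000 × 1 ≈ 250.465 ms.

250.5 ms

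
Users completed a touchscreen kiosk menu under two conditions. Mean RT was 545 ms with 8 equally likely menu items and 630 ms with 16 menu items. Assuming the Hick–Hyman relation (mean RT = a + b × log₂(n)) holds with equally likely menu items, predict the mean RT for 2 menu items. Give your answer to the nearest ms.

Solve the two-equation system in a and b:
  b = (630 − 545) / (log₂ 16 − log₂ 8) = 85 / (4 − 3) = 85 ms/bit
  a = 545 − 85 × 3 = 290 ms
Then RT(2) = 290 + 85 × log₂ 2 = 290 + 85 × 1 ≈ 375.000 ms.

375 ms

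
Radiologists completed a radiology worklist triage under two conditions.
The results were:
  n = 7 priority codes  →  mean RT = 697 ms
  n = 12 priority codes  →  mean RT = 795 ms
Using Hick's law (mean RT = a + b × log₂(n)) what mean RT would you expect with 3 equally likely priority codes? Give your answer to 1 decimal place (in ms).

542.9 ms

Solve the two-equation system in a and b:
  b = (795 − 697) / (log₂ 12 − log₂ 7) = 98 / (3.5850 − 2.8074) = 126.028 ms/bit
  a = 697 − 126.028 × 2.8074 = 343.196 ms
Then RT(3) = 343.196 + 126.028 × log₂ 3 = 343.196 + 126.028 × 1.5850 ≈ 542.945 ms.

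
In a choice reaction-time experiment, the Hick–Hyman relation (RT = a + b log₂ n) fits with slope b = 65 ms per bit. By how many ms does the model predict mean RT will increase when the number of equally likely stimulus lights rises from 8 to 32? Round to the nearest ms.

130 ms

ΔRT = (a + b log₂ n₂) − (a + b log₂ n₁) = b·(log₂ n₂ − log₂ n₁).
log₂(32) − log₂(8) = log₂(32/8) = log₂(4) = 2.
ΔRT = 65 × 2.0000 = 130.000 ms.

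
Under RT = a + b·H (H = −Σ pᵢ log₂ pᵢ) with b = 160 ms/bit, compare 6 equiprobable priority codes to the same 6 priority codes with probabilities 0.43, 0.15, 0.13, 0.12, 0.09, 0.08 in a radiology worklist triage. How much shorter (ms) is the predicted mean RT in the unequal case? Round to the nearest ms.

Equiprobable entropy H₀ = log₂ 6 = 2.5850 bits.
Skewed entropy H = −Σ pᵢ log₂ pᵢ = 2.2880 bits.
ΔRT = b·(H₀ − H) = 160 × 0.2970 = 47.52 ms.

48 ms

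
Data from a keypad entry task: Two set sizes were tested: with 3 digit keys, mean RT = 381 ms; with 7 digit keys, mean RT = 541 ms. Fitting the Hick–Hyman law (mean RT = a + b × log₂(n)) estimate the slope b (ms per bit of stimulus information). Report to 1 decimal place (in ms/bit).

130.9 ms/bit

The slope on a log₂ axis is (541 − 381) / (2.8074 − 1.5850) = 130.891 ms/bit.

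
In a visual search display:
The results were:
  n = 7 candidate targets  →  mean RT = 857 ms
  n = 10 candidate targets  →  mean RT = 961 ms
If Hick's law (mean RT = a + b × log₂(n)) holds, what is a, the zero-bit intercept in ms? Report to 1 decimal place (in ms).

The slope on a log₂ axis is (961 − 857) / (3.3219 − 2.8074) = 202.109 ms/bit.
Intercept: a = 857 − 202.109·log₂(7) = 289.608 ms.

289.6 ms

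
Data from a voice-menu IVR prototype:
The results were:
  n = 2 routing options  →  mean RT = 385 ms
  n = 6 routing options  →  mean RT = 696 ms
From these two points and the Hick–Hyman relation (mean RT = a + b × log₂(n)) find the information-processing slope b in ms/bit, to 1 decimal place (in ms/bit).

Slope: b = (696 − 385) / (log₂ 6 − log₂ 2) = 311/1.5850 = 196.219 ms/bit.

196.2 ms/bit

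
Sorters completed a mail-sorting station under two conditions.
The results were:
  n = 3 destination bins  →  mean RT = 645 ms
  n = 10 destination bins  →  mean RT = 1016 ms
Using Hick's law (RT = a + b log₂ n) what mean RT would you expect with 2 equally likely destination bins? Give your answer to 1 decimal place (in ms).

RT is linear in log₂ n, so two points fix the line:
  b = (1016 − 645) / (log₂ 10 − log₂ 3) = 371 / (3.3219 − 1.5850) = 213.591 ms/bit
  a = 645 − 213.591 × 1.5850 = 306.466 ms
Then RT(2) = 306.466 + 213.591 × log₂ 2 = 306.466 + 213.591 × 1 ≈ 520.057 ms.

520.1 ms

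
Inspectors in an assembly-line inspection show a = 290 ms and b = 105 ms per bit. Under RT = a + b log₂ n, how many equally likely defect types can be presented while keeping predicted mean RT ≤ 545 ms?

105·log₂ n ≤ 545 − 290 = 255, giving log₂ n ≤ 2.4286 and n ≤ 5.384. The largest whole number is 5.

5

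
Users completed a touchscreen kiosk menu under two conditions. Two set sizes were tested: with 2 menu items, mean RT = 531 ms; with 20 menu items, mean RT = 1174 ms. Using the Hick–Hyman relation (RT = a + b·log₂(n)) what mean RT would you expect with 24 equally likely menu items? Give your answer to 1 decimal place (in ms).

1224.9 ms

RT is linear in log₂ n, so two points fix the line:
  b = (1174 − 531) / (log₂ 20 − log₂ 2) = 643 / (4.3219 − 1) = 193.562 ms/bit
  a = 531 − 193.562 × 1 = 337.438 ms
Then RT(24) = 337.438 + 193.562 × log₂ 24 = 337.438 + 193.562 × 4.5850 ≈ 1224.914 ms.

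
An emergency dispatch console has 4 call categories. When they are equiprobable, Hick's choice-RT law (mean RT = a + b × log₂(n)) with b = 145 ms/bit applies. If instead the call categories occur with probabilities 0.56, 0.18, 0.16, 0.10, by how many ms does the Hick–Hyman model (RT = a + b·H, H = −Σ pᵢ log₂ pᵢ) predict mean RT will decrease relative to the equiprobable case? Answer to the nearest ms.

48 ms

Equiprobable entropy H₀ = log₂ 4 = 2.0000 bits.
Skewed entropy H = −Σ pᵢ log₂ pᵢ = 1.6690 bits.
ΔRT = b·(H₀ − H) = 145 × 0.3310 = 48.00 ms.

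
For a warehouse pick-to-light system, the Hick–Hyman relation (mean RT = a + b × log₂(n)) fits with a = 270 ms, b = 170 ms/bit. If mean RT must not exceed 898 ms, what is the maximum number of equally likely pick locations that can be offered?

12

Set 270 + 170·log₂ n ≤ 898 → log₂ n ≤ (898 − 270)/170 = 3.6941.
So n ≤ 2^3.6941 = 12.943; the largest integer n is 12.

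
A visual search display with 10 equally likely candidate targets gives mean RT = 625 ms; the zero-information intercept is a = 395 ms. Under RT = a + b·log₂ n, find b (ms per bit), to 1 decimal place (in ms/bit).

69.2 ms/bit

log₂(10) = 3.3219 bits.
b = (RT − a)/log₂ n = (625 − 395) / 3.3219 = 69.237 ms/bit.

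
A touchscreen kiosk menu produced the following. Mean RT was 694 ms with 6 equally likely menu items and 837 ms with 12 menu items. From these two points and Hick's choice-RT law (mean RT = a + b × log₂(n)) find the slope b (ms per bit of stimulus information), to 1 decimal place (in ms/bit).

143.0 ms/bit

The slope on a log₂ axis is (837 − 694) / (3.5850 − 2.5850) = 143.000 ms/bit.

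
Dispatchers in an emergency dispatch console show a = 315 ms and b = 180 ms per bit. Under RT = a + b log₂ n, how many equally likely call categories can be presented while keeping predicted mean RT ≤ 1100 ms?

Information budget: (1100 − 315)/180 = 4.3611 bits, so n ≤ 2^4.3611 = 20.551 → at most 20.

20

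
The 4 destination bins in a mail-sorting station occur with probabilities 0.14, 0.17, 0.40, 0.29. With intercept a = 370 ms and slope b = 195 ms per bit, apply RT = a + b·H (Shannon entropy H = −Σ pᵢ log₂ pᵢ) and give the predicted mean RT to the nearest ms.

736 ms

H = 0.14·log₂(1/0.14) + 0.17·log₂(1/0.17) + 0.40·log₂(1/0.40) + 0.29·log₂(1/0.29) = 1.8784 bits.
RT = 370 + 195 × 1.8784 = 736.28 ms.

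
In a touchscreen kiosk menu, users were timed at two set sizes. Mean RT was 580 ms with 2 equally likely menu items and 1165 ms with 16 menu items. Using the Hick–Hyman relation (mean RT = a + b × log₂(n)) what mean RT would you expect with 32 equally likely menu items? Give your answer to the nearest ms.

RT is linear in log₂ n, so two points fix the line:
  b = (1165 − 580) / (log₂ 16 − log₂ 2) = 585 / (4 − 1) = 195 ms/bit
  a = 580 − 195 × 1 = 385 ms
Then RT(32) = 385 + 195 × log₂ 32 = 385 + 195 × 5 ≈ 1360.000 ms.

1360 ms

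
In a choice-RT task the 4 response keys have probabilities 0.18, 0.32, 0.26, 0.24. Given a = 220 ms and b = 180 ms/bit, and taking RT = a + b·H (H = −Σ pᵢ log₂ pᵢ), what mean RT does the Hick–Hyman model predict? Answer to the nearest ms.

575 ms

H = 0.18·log₂(1/0.18) + 0.32·log₂(1/0.32) + 0.26·log₂(1/0.26) + 0.24·log₂(1/0.24) = 1.9708 bits.
RT = 220 + 180 × 1.9708 = 574.74 ms.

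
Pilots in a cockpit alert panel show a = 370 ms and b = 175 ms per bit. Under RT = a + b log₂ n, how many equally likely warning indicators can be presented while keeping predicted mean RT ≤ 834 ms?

Information budget: (834 − 370)/175 = 2.6514 bits, so n ≤ 2^2.6514 = 6.283 → at most 6.

6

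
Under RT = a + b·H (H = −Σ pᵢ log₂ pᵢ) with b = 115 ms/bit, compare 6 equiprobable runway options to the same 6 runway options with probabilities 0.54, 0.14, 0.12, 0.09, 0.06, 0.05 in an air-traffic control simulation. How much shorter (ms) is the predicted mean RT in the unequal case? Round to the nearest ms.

65 ms

The RT saving is b·ΔH. Equiprobable H₀ = log₂(6) = 2.5850 bits; with the given probabilities H = 2.0165 bits.
b·(H₀ − H) = 115 × (2.5850 − 2.0165) = 65.37 ms.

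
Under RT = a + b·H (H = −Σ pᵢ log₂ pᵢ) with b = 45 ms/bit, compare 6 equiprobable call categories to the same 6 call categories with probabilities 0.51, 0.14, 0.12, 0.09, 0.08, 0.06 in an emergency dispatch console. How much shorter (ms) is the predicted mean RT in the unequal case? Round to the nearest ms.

The RT saving is b·ΔH. Equiprobable H₀ = log₂(6) = 2.5850 bits; with the given probabilities H = 2.1073 bits.
b·(H₀ − H) = 45 × (2.5850 − 2.1073) = 21.49 ms.

21 ms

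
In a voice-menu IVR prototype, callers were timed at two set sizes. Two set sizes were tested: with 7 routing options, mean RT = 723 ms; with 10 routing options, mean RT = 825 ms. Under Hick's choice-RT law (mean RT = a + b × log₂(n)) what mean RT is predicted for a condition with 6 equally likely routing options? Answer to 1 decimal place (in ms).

678.9 ms

Solve the two-equation system in a and b:
  b = (825 − 723) / (log₂ 10 − log₂ 7) = 102 / (3.3219 − 2.8074) = 198.223 ms/bit
  a = 723 − 198.223 × 2.8074 = 166.519 ms
Then RT(6) = 166.519 + 198.223 × log₂ 6 = 166.519 + 198.223 × 2.5850 ≈ 678.917 ms.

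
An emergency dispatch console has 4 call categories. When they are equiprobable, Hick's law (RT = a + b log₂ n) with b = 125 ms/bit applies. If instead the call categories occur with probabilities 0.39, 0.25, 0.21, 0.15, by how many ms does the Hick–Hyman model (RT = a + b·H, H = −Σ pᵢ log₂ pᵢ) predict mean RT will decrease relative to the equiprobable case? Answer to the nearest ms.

The RT saving is b·ΔH. Equiprobable H₀ = log₂(4) = 2.0000 bits; with the given probabilities H = 1.9132 bits.
b·(H₀ − H) = 125 × (2.0000 − 1.9132) = 10.85 ms.

11 ms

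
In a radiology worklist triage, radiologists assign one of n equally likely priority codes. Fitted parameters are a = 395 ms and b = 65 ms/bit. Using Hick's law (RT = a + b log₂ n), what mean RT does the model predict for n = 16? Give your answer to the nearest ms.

log₂(16) = 4 bits, so RT = 395 + 65 × 4 ≈ 655.000 ms.

655 ms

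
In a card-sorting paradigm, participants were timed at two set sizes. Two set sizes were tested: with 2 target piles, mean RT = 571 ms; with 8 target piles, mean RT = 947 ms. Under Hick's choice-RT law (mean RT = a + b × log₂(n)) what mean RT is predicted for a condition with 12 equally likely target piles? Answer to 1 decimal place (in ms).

Solve the two-equation system in a and b:
  b = (947 − 571) / (log₂ 8 − log₂ 2) = 376 / (3 − 1) = 188.000 ms/bit
  a = 571 − 188.000 × 1 = 383.000 ms
Then RT(12) = 383.000 + 188.000 × log₂ 12 = 383.000 + 188.000 × 3.5850 ≈ 1056.973 ms.

1057.0 ms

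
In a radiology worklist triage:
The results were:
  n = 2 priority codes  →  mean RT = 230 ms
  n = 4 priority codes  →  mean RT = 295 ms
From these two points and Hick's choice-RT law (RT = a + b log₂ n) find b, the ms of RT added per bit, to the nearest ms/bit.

65 ms/bit

Slope: b = (295 − 230) / (log₂ 4 − log₂ 2) = 65/1.0000 = 65 ms/bit.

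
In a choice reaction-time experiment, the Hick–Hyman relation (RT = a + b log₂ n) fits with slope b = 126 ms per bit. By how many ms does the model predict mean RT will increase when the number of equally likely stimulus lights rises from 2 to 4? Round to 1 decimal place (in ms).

Only the slope matters, since a is common to both: ΔRT = b·log₂(n₂/n₁).
log₂(4) − log₂(2) = log₂(4/2) = log₂(2) = 1.
ΔRT = 126 × 1.0000 = 126.000 ms.

126.0 ms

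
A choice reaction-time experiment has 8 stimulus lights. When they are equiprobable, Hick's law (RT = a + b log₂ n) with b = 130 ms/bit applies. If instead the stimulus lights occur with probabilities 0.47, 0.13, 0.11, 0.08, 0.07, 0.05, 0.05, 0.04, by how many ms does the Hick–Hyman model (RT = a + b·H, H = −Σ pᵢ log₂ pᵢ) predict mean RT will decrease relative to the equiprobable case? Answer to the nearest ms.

75 ms

The RT saving is b·ΔH. Equiprobable H₀ = log₂(8) = 3.0000 bits; with the given probabilities H = 2.4229 bits.
b·(H₀ − H) = 130 × (3.0000 − 2.4229) = 75.02 ms.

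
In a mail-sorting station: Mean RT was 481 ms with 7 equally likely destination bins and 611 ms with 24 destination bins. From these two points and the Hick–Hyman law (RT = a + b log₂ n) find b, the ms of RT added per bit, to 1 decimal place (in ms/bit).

73.1 ms/bit

The slope on a log₂ axis is (611 − 481) / (4.5850 − 2.8074) = 73.132 ms/bit.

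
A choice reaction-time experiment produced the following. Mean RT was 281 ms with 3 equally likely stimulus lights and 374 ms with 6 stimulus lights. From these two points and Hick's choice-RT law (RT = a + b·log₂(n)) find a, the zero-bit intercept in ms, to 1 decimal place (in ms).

133.6 ms

The slope on a log₂ axis is (374 − 281) / (2.5850 − 1.5850) = 93.000 ms/bit.
Intercept: a = 281 − 93.000·log₂(3) = 133.598 ms.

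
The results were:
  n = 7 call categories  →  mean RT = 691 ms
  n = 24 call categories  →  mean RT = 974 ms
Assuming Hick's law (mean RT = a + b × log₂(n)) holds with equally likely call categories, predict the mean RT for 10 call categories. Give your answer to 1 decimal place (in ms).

772.9 ms

RT is linear in log₂ n, so two points fix the line:
  b = (974 − 691) / (log₂ 24 − log₂ 7) = 283 / (4.5850 − 2.8074) = 159.203 ms/bit
  a = 691 − 159.203 × 2.8074 = 244.061 ms
Then RT(10) = 244.061 + 159.203 × log₂ 10 = 244.061 + 159.203 × 3.3219 ≈ 772.921 ms.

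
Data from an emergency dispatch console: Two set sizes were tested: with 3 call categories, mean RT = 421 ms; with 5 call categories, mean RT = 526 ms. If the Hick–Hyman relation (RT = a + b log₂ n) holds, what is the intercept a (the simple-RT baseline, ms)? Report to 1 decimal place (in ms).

The slope on a log₂ axis is (526 − 421) / (2.3219 − 1.5850) = 142.476 ms/bit.
Intercept: a = 421 − 142.476·log₂(3) = 195.181 ms.

195.2 ms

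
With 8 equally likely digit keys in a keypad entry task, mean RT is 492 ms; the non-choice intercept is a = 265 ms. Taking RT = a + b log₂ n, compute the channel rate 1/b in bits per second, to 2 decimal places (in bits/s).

b = (492 − 265)/log₂ 8 = 227/3 = 75.667 ms per bit = 0.07567 s/bit; the reciprocal is 13.216 bits/s.

13.22 bits/s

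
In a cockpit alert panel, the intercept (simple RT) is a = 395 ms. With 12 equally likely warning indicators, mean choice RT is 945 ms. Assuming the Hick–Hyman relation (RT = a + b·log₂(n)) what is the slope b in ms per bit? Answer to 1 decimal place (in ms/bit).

log₂(12) = 3.5850 bits.
b = (RT − a)/log₂ n = (945 − 395) / 3.5850 = 153.419 ms/bit.

153.4 ms/bit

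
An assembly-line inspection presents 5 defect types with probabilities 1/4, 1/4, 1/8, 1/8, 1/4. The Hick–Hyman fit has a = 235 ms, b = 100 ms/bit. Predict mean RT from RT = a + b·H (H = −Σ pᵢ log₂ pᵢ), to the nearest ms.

H = −Σ pᵢ log₂ pᵢ = 0.25·2 + 0.25·2 + 0.125·3 + 0.125·3 + 0.25·2 = 2.250 bits.
RT = 235 + 100 × 2.250 = 460.00 ms.

460 ms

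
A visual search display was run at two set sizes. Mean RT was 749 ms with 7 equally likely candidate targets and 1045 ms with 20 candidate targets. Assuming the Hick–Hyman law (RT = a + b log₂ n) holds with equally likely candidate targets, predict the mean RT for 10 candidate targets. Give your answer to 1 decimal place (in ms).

Solve the two-equation system in a and b:
  b = (1045 − 749) / (log₂ 20 − log₂ 7) = 296 / (4.3219 − 2.8074) = 195.435 ms/bit
  a = 749 − 195.435 × 2.8074 = 200.346 ms
Then RT(10) = 200.346 + 195.435 × log₂ 10 = 200.346 + 195.435 × 3.3219 ≈ 849.565 ms.

849.6 ms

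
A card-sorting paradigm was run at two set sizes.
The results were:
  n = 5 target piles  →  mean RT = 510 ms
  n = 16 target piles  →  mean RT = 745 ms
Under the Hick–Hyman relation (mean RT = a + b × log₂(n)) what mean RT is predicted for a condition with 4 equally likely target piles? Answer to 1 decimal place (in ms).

464.9 ms

Fit slope and intercept:
  b = (745 − 510) / (log₂ 16 − log₂ 5) = 235 / (4 − 2.3219) = 140.042 ms/bit
  a = 510 − 140.042 × 2.3219 = 184.833 ms
Then RT(4) = 184.833 + 140.042 × log₂ 4 = 184.833 + 140.042 × 2 ≈ 464.917 ms.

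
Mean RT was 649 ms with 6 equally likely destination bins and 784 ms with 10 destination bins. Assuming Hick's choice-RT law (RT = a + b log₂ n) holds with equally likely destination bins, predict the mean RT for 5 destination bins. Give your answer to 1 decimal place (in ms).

600.8 ms

Fit slope and intercept:
  b = (784 − 649) / (log₂ 10 − log₂ 6) = 135 / (3.3219 − 2.5850) = 183.184 ms/bit
  a = 649 − 183.184 × 2.5850 = 175.477 ms
Then RT(5) = 175.477 + 183.184 × log₂ 5 = 175.477 + 183.184 × 2.3219 ≈ 600.816 ms.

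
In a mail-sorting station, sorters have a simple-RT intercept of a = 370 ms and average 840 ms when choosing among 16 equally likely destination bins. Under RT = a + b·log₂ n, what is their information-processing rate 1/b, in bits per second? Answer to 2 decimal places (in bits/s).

8.51 bits/s

b = (840 − 370)/log₂ 16 = 470/4 = 117.500 ms per bit = 0.11750 s/bit; the reciprocal is 8.511 bits/s.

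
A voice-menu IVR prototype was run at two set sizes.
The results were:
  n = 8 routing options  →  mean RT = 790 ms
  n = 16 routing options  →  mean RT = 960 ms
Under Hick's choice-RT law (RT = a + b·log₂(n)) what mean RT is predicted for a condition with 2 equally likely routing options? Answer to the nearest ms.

450 ms

RT is linear in log₂ n, so two points fix the line:
  b = (960 − 790) / (log₂ 16 − log₂ 8) = 170 / (4 − 3) = 170 ms/bit
  a = 790 − 170 × 3 = 280 ms
Then RT(2) = 280 + 170 × log₂ 2 = 280 + 170 × 1 ≈ 450.000 ms.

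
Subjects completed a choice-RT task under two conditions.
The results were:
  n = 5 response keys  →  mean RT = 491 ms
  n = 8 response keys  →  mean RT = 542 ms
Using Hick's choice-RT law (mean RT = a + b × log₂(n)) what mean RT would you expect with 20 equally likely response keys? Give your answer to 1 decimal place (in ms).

641.4 ms

With log₂ n on the abscissa the relation is linear; from the two conditions:
  b = (542 − 491) / (log₂ 8 − log₂ 5) = 51 / (3 − 2.3219) = 75.213 ms/bit
  a = 491 − 75.213 × 2.3219 = 316.360 ms
Then RT(20) = 316.360 + 75.213 × log₂ 20 = 316.360 + 75.213 × 4.3219 ≈ 641.427 ms.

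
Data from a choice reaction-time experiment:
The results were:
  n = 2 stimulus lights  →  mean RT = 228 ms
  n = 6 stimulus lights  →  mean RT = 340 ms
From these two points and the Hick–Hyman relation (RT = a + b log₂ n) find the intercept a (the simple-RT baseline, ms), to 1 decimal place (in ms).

The slope on a log₂ axis is (340 − 228) / (2.5850 − 1) = 70.664 ms/bit.
Intercept: a = 228 − 70.664·log₂(2) = 157.336 ms.

157.3 ms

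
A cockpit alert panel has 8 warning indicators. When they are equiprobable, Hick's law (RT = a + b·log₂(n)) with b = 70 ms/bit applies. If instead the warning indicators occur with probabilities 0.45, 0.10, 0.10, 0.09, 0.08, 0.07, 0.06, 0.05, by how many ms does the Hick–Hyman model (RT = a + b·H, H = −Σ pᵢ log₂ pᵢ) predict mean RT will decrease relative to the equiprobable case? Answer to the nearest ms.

34 ms

Equiprobable entropy H₀ = log₂ 8 = 3.0000 bits.
Skewed entropy H = −Σ pᵢ log₂ pᵢ = 2.5151 bits.
ΔRT = b·(H₀ − H) = 70 × 0.4849 = 33.94 ms.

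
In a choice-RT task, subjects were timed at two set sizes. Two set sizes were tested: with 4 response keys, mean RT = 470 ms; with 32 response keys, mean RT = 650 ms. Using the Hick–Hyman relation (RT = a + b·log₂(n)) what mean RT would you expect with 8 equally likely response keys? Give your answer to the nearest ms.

530 ms

With log₂ n on the abscissa the relation is linear; from the two conditions:
  b = (650 − 470) / (log₂ 32 − log₂ 4) = 180 / (5 − 2) = 60 ms/bit
  a = 470 − 60 × 2 = 350 ms
Then RT(8) = 350 + 60 × log₂ 8 = 350 + 60 × 3 ≈ 530.000 ms.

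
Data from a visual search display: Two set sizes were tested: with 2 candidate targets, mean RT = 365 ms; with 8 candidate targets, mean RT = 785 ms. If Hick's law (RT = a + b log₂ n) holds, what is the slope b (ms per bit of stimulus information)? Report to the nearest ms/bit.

Slope: b = (785 − 365) / (log₂ 8 − log₂ 2) = 420/2.0000 = 210 ms/bit.

210 ms/bit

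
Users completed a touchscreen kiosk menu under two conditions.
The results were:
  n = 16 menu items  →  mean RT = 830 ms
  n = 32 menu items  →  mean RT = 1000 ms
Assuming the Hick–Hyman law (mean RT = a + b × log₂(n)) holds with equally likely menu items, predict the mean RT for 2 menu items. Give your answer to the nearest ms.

RT is linear in log₂ n, so two points fix the line:
  b = (1000 − 830) / (log₂ 32 − log₂ 16) = 170 / (5 − 4) = 170 ms/bit
  a = 830 − 170 × 4 = 150 ms
Then RT(2) = 150 + 170 × log₂ 2 = 150 + 170 × 1 ≈ 320.000 ms.

320 ms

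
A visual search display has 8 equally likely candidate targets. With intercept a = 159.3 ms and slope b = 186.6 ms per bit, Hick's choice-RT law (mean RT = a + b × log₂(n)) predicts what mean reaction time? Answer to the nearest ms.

log₂(8) = 3 bits, so RT = 159.3 + 186.6 × 3 ≈ 719.100 ms.

719 ms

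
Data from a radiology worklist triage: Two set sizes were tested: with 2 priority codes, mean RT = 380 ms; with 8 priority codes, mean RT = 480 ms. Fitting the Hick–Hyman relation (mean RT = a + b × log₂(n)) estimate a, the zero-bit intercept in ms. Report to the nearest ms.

Slope: b = (480 − 380) / (log₂ 8 − log₂ 2) = 100/2.0000 = 50 ms/bit.
a = RT₁ − b·log₂ n₁ = 380 − 50 × 1 = 330.000 ms.

330 ms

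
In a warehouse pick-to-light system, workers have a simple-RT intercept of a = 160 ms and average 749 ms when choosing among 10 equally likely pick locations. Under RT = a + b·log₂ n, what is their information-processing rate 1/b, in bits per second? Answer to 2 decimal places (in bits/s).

5.64 bits/s

b = (749 − 160)/log₂ 10 = 589/3.3219 = 177.307 ms per bit = 0.17731 s/bit; the reciprocal is 5.640 bits/s.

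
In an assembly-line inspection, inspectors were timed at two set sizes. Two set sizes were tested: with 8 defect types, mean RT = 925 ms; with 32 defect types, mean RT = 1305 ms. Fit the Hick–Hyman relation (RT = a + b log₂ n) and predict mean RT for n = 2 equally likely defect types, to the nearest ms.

545 ms

With log₂ n on the abscissa the relation is linear; from the two conditions:
  b = (1305 − 925) / (log₂ 32 − log₂ 8) = 380 / (5 − 3) = 190 ms/bit
  a = 925 − 190 × 3 = 355 ms
Then RT(2) = 355 + 190 × log₂ 2 = 355 + 190 × 1 ≈ 545.000 ms.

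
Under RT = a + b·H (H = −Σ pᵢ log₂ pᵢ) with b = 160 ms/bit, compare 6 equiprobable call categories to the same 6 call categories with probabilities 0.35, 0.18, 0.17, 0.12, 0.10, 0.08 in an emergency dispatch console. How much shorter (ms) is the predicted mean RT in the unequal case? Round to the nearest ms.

29 ms

The RT saving is b·ΔH. Equiprobable H₀ = log₂(6) = 2.5850 bits; with the given probabilities H = 2.4008 bits.
b·(H₀ − H) = 160 × (2.5850 − 2.4008) = 29.47 ms.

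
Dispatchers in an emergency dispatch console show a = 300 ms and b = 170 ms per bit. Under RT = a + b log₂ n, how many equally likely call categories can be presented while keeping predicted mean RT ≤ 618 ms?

3

170·log₂ n ≤ 618 − 300 = 318, giving log₂ n ≤ 1.8706 and n ≤ 3.657. The largest whole number is 3.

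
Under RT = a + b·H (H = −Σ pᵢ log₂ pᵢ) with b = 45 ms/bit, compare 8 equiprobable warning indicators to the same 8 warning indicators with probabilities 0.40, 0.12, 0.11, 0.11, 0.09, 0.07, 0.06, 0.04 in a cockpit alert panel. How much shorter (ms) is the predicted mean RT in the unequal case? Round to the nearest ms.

Equiprobable entropy H₀ = log₂ 8 = 3.0000 bits.
Skewed entropy H = −Σ pᵢ log₂ pᵢ = 2.6069 bits.
ΔRT = b·(H₀ − H) = 45 × 0.3931 = 17.69 ms.

18 ms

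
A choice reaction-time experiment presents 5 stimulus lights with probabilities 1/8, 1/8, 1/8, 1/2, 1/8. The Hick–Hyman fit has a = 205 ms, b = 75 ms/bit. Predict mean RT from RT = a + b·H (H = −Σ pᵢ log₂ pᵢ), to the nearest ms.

355 ms

Each term −pᵢ log₂ pᵢ: 0.125·3 + 0.125·3 + 0.125·3 + 0.5·1 + 0.125·3; summed, H = 2.000 bits.
Mean RT = a + bH = 205 + 75·2.000 = 355.00 ms.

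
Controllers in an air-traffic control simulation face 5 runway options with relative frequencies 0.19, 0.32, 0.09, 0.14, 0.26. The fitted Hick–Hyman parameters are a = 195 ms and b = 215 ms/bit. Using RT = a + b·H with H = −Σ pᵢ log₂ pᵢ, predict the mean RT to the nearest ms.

H = 0.19·log₂(1/0.19) + 0.32·log₂(1/0.32) + 0.09·log₂(1/0.09) + 0.14·log₂(1/0.14) + 0.26·log₂(1/0.26) = 2.1963 bits.
RT = 195 + 215 × 2.1963 = 667.21 ms.

667 ms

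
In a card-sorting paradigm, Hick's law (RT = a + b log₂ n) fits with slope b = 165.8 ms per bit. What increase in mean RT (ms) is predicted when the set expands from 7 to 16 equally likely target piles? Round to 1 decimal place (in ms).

ΔRT = (a + b log₂ n₂) − (a + b log₂ n₁) = b·(log₂ n₂ − log₂ n₁).
log₂(16) − log₂(7) = 4 − 2.8074 = 1.1926.
ΔRT = 165.8 × 1.1926 = 197.741 ms.

197.7 ms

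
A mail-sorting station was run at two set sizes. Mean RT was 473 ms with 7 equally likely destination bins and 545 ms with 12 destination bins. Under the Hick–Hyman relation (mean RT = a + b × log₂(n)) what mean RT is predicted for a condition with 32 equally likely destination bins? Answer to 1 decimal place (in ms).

676.0 ms

Solve the two-equation system in a and b:
  b = (545 − 473) / (log₂ 12 − log₂ 7) = 72 / (3.5850 − 2.8074) = 92.592 ms/bit
  a = 473 − 92.592 × 2.8074 = 213.062 ms
Then RT(32) = 213.062 + 92.592 × log₂ 32 = 213.062 + 92.592 × 5 ≈ 676.021 ms.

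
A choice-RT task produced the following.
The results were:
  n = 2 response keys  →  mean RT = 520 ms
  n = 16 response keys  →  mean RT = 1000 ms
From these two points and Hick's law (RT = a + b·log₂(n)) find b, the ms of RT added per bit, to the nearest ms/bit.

160 ms/bit

b = (RT₂ − RT₁)/(log₂ n₂ − log₂ n₁) = (1000 − 520)/(4 − 1) = 160 ms/bit.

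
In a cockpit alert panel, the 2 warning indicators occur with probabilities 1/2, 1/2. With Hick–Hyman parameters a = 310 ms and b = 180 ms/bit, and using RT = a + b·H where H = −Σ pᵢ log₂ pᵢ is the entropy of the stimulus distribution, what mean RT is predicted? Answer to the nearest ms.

H = −Σ pᵢ log₂ pᵢ = 0.5·1 + 0.5·1 = 1.000 bits.
RT = 310 + 180 × 1.000 = 490.00 ms.

490 ms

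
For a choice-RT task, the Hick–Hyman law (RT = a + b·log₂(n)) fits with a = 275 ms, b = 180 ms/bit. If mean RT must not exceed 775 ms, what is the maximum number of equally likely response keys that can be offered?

Information budget: (775 − 275)/180 = 2.7778 bits, so n ≤ 2^2.7778 = 6.858 → at most 6.

6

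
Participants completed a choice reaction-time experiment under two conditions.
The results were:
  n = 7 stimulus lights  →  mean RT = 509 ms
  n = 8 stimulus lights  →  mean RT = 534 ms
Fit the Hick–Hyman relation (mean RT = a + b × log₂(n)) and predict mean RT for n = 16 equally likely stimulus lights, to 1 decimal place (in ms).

663.8 ms

With log₂ n on the abscissa the relation is linear; from the two conditions:
  b = (534 − 509) / (log₂ 8 − log₂ 7) = 25 / (3 − 2.8074) = 129.772 ms/bit
  a = 509 − 129.772 × 2.8074 = 144.683 ms
Then RT(16) = 144.683 + 129.772 × log₂ 16 = 144.683 + 129.772 × 4 ≈ 663.772 ms.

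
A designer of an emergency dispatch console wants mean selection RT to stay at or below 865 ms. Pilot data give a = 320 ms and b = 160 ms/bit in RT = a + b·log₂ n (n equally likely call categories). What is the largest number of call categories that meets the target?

10

160·log₂ n ≤ 865 − 320 = 545, giving log₂ n ≤ 3.4062 and n ≤ 10.602. The largest whole number is 10.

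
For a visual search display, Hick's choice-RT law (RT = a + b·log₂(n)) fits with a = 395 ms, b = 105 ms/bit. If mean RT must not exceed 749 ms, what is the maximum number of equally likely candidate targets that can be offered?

10

Set 395 + 105·log₂ n ≤ 749 → log₂ n ≤ (749 − 395)/105 = 3.3714.
So n ≤ 2^3.3714 = 10.349; the largest integer n is 10.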